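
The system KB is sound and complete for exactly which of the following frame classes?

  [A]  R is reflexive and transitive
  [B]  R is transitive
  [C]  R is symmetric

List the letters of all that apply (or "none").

C

(A) this class determines S4, not KB.
(B) this class determines K4, not KB.
(C) KB is sound and complete for exactly this class.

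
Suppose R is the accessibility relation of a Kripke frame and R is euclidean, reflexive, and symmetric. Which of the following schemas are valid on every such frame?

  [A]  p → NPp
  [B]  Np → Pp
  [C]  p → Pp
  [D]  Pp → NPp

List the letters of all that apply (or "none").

A relation that is euclidean, reflexive, and symmetric is also serial and transitive.
(A) p → NPp is axiom B, which corresponds to symmetry. Every such R is symmetric — valid.
(B) Np → Pp is axiom D, which corresponds to seriality. Every such R is serial — valid.
(C) p → Pp (the dual of axiom T) characterises the reflexive frames. Every such R is reflexive — valid.
(D) Pp → NPp is axiom 5; it is valid on a frame exactly when R is euclidean. Every such R is euclidean, so valid.

A, B, C, D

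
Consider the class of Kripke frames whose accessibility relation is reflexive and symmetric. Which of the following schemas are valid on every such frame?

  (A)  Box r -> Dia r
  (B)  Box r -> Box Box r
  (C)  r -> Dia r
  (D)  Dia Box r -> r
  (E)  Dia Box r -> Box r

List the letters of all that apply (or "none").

A, C, D

Reflexive relations are serial.
(A) Box r -> Dia r is axiom D, which corresponds to seriality. Every such R is serial — valid.
(B) axiom 4: valid iff R is transitive. Such an R need not be transitive — not valid.
(C) r -> Dia r is the dual of axiom T; it is valid on a frame exactly when R is reflexive. Every such R is reflexive, so valid.
(D) Dia Box r -> r (the dual of axiom B) characterises the symmetric frames. Every such R is symmetric — valid.
(E) the dual of axiom 5: valid iff R is euclidean. Such an R need not be euclidean — not valid.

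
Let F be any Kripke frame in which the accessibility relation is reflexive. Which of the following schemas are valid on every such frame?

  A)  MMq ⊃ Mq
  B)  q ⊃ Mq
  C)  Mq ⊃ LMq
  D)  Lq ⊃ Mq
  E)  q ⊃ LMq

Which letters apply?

B, D

A reflexive relation is serial.
(A) the dual of axiom 4: valid iff R is transitive. Such an R need not be transitive — not valid.
(B) q ⊃ Mq is the dual of axiom T; it is valid on a frame exactly when R is reflexive. Every such R is reflexive, so valid.
(C) axiom 5: valid iff R is euclidean. Such an R need not be euclidean — not valid.
(D) axiom D: valid iff R is serial. Every such R is serial — valid.
(E) q ⊃ LMq (axiom B) characterises the symmetric frames. Such an R need not be symmetric — not valid.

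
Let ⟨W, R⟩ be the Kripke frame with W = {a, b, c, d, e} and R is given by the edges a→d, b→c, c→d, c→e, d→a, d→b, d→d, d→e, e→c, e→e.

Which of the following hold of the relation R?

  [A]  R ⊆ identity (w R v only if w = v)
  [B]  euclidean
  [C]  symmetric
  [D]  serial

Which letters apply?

(A) not ⊆ identity: a R d with a ≠ d.
(B) not euclidean: c R e and c R d but not e R d.
(C) not symmetric: b R c but not c R b.
(D) serial: every world has an R-successor.

D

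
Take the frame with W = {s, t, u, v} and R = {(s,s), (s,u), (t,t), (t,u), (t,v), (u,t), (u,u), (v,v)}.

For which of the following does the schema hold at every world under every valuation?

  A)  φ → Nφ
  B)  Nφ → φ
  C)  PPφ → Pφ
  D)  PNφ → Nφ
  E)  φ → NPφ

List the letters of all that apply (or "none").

B

R is reflexive: each world relates to itself.
R is not symmetric: s R u but not u R s.
R is not transitive: s R u and u R t but not s R t.
R is not euclidean: s R u and s R s but not u R s.
R is not a subset of the identity: s R u with s ≠ u.
(A) φ → Nφ is valid only on frames where every R-edge is a self-loop. Here R ⊄ identity — not valid.
(B) Nφ → φ is axiom T; it is valid on a frame exactly when R is reflexive. R is reflexive, so valid.
(C) the dual of axiom 4: valid iff R is transitive. R is not transitive — not valid.
(D) PNφ → Nφ is the dual of axiom 5; it is valid on a frame exactly when R is euclidean. R is not euclidean, so not valid.
(E) φ → NPφ (axiom B) characterises the symmetric frames. R is not symmetric — not valid.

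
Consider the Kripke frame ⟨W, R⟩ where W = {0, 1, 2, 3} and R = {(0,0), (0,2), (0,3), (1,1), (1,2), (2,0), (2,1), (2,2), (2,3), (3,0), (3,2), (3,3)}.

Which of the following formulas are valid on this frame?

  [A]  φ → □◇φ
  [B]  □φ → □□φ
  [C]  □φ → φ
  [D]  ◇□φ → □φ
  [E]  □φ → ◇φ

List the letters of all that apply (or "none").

A, C, E

R is reflexive: each world relates to itself.
R is symmetric: every R-edge is matched by its reverse.
R is not transitive: 0 R 2 and 2 R 1 but not 0 R 1.
R is not euclidean: 2 R 0 and 2 R 1 but not 0 R 1.
R is serial: every world has an R-successor.
(A) φ → □◇φ (axiom B) characterises the symmetric frames. R is symmetric — valid.
(B) axiom 4: valid iff R is transitive. R is not transitive — not valid.
(C) axiom T: valid iff R is reflexive. R is reflexive — valid.
(D) ◇□φ → □φ (the dual of axiom 5) characterises the euclidean frames. R is not euclidean — not valid.
(E) □φ → ◇φ is axiom D, which corresponds to seriality. R is serial — valid.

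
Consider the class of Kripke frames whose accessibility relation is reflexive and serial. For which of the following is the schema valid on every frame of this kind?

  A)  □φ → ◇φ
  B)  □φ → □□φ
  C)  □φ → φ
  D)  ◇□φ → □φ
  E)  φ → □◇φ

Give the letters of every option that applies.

A, C

(A) axiom D: valid iff R is serial. Every such R is serial — valid.
(B) □φ → □□φ is axiom 4, which corresponds to transitivity. Such an R need not be transitive — not valid.
(C) axiom T: valid iff R is reflexive. Every such R is reflexive — valid.
(D) ◇□φ → □φ is the dual of axiom 5; it is valid on a frame exactly when R is euclidean. Such an R need not be euclidean, so not valid.
(E) φ → □◇φ (axiom B) characterises the symmetric frames. Such an R need not be symmetric — not valid.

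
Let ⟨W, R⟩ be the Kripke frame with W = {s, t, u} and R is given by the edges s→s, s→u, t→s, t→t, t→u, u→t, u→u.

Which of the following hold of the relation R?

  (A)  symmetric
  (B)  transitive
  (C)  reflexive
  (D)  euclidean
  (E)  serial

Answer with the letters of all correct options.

C, E

(A) not symmetric: s R u but not u R s.
(B) not transitive: s R u and u R t but not s R t.
(C) reflexive: each world relates to itself.
(D) not euclidean: s R u and s R s but not u R s.
(E) serial: every world has an R-successor.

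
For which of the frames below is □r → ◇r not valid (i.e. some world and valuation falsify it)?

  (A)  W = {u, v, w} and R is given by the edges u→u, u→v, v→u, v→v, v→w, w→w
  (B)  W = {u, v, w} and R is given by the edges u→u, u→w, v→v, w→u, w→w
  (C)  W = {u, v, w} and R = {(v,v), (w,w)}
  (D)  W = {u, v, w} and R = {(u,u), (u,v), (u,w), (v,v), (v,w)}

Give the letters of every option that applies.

The schema □r → ◇r is axiom D; it is valid on a frame iff R is serial.
(A) R is serial (every world has an R-successor), so the schema is valid here.
(B) R is serial (every world has an R-successor), so the schema is valid here.
(C) R is not serial (u has no R-successor), so the schema fails here.
(D) R is not serial (w has no R-successor), so the schema fails here.

C, D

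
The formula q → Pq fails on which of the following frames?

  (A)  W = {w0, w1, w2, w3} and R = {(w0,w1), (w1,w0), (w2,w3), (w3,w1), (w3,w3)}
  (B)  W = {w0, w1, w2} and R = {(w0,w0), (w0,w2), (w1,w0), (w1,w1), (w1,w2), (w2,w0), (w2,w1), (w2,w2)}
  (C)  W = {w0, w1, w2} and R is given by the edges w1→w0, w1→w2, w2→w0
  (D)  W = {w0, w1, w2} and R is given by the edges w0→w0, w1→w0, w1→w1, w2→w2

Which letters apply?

A, C

The schema q → Pq is the dual of axiom T; it is valid on a frame iff R is reflexive.
(A) R is not reflexive (not w0 R w0), so the schema fails here.
(B) R is reflexive (each world relates to itself), so the schema is valid here.
(C) R is not reflexive (not w0 R w0), so the schema fails here.
(D) R is reflexive (each world relates to itself), so the schema is valid here.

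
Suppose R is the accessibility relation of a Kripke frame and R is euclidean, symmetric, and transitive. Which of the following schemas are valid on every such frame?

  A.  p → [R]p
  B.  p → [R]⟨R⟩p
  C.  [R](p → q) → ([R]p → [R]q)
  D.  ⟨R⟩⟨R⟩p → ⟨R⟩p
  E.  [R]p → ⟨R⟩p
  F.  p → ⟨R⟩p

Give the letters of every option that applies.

B, C, D

(A) p → [R]p is valid only on frames where every R-edge is a self-loop. Such an R need not be a subset of the identity — not valid.
(B) axiom B: valid iff R is symmetric. Every such R is symmetric — valid.
(C) [R](p → q) → ([R]p → [R]q) is the K axiom; it holds on all frames — valid.
(D) ⟨R⟩⟨R⟩p → ⟨R⟩p (the dual of axiom 4) characterises the transitive frames. Every such R is transitive — valid.
(E) [R]p → ⟨R⟩p (axiom D) characterises the serial frames. Such an R need not be serial — not valid.
(F) the dual of axiom T: valid iff R is reflexive. Such an R need not be reflexive — not valid.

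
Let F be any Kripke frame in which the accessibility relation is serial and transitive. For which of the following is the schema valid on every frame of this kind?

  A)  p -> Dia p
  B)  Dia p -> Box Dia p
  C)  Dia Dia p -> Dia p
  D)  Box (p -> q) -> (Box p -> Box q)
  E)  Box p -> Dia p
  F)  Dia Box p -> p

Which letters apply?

(A) the dual of axiom T: valid iff R is reflexive. Such an R need not be reflexive — not valid.
(B) axiom 5: valid iff R is euclidean. Such an R need not be euclidean — not valid.
(C) Dia Dia p -> Dia p is the dual of axiom 4, which corresponds to transitivity. Every such R is transitive — valid.
(D) Box (p -> q) -> (Box p -> Box q) is the K axiom; it holds on all frames — valid.
(E) Box p -> Dia p is axiom D, which corresponds to seriality. Every such R is serial — valid.
(F) Dia Box p -> p is the dual of axiom B; it is valid on a frame exactly when R is symmetric. Such an R need not be symmetric, so not valid.

C, D, E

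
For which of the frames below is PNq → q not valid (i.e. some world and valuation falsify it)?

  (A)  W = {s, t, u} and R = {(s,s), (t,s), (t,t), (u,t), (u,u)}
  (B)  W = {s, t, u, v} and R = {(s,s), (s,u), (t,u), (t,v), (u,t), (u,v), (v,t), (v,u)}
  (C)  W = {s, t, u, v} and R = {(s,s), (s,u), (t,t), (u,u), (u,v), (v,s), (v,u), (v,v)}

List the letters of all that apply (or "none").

A, B, C

The schema PNq → q is the dual of axiom B; it is valid on a frame iff R is symmetric.
(A) R is not symmetric (t R s but not s R t), so the schema fails here.
(B) R is not symmetric (s R u but not u R s), so the schema fails here.
(C) R is not symmetric (s R u but not u R s), so the schema fails here.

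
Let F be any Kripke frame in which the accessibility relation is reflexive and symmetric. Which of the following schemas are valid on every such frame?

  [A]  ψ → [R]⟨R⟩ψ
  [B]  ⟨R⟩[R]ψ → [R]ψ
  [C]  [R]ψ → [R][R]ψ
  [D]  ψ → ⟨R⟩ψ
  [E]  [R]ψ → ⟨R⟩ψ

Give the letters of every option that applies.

A, D, E

Reflexive relations are serial.
(A) ψ → [R]⟨R⟩ψ is axiom B, which corresponds to symmetry. Every such R is symmetric — valid.
(B) ⟨R⟩[R]ψ → [R]ψ is the dual of axiom 5, which corresponds to the euclidean property. Such an R need not be euclidean — not valid.
(C) [R]ψ → [R][R]ψ is axiom 4, which corresponds to transitivity. Such an R need not be transitive — not valid.
(D) the dual of axiom T: valid iff R is reflexive. Every such R is reflexive — valid.
(E) [R]ψ → ⟨R⟩ψ (axiom D) characterises the serial frames. Every such R is serial — valid.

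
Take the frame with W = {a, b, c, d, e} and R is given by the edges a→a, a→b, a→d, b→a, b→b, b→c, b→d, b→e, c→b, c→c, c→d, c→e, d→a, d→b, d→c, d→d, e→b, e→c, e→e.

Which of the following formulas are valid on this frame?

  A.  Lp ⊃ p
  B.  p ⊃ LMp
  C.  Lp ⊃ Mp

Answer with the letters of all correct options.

R is reflexive: each world relates to itself.
R is symmetric: every R-edge is matched by its reverse.
R is serial: every world has an R-successor.
(A) axiom T: valid iff R is reflexive. R is reflexive — valid.
(B) p ⊃ LMp is axiom B; it is valid on a frame exactly when R is symmetric. R is symmetric, so valid.
(C) axiom D: valid iff R is serial. R is serial — valid.

A, B, C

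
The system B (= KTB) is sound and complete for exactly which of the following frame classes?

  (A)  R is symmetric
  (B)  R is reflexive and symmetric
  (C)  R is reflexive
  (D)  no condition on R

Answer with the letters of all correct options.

(A) this class determines KB, not B (= KTB).
(B) B (= KTB) is sound and complete for exactly this class.
(C) this class determines T (= KT), not B (= KTB).
(D) this class determines K, not B (= KTB).

B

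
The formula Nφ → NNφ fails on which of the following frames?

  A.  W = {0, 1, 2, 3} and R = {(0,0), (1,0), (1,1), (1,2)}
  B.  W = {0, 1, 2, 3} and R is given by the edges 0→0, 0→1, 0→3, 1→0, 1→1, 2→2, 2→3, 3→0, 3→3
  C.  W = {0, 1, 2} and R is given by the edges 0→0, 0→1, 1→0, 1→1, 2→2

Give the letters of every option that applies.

The schema Nφ → NNφ is axiom 4; it is valid on a frame iff R is transitive.
(A) R is transitive (R is closed under composition), so the schema is valid here.
(B) R is not transitive (1 R 0 and 0 R 3 but not 1 R 3), so the schema fails here.
(C) R is transitive (R is closed under composition), so the schema is valid here.

B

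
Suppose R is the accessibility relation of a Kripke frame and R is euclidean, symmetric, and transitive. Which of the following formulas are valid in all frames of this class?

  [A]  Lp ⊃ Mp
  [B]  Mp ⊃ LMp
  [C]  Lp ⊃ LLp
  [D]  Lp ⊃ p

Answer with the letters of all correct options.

(A) axiom D: valid iff R is serial. Such an R need not be serial — not valid.
(B) Mp ⊃ LMp is axiom 5, which corresponds to the euclidean property. Every such R is euclidean — valid.
(C) axiom 4: valid iff R is transitive. Every such R is transitive — valid.
(D) Lp ⊃ p is axiom T; it is valid on a frame exactly when R is reflexive. Such an R need not be reflexive, so not valid.

B, C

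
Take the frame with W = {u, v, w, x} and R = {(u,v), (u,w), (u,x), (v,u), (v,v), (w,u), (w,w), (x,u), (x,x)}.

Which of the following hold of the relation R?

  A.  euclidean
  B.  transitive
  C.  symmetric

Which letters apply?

(A) not euclidean: u R v and u R w but not v R w.
(B) not transitive: u R v and v R u but not u R u.
(C) symmetric: every R-edge is matched by its reverse.

C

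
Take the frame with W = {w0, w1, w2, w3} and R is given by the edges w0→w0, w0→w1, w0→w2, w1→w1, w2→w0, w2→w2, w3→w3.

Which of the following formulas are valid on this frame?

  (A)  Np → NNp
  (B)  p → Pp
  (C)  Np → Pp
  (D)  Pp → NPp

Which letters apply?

R is reflexive: each world relates to itself.
R is not transitive: w2 R w0 and w0 R w1 but not w2 R w1.
R is not euclidean: w0 R w1 and w0 R w0 but not w1 R w0.
R is serial: every world has an R-successor.
(A) Np → NNp (axiom 4) characterises the transitive frames. R is not transitive — not valid.
(B) p → Pp is the dual of axiom T, which corresponds to reflexivity. R is reflexive — valid.
(C) Np → Pp is axiom D; it is valid on a frame exactly when R is serial. R is serial, so valid.
(D) Pp → NPp is axiom 5, which corresponds to the euclidean property. R is not euclidean — not valid.

B, C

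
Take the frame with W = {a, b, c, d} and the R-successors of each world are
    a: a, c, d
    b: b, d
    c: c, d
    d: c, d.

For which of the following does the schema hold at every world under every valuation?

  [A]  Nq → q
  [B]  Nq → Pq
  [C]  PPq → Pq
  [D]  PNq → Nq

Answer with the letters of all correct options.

A, B

R is reflexive: each world relates to itself.
R is not transitive: b R d and d R c but not b R c.
R is not euclidean: a R c and a R a but not c R a.
R is serial: every world has an R-successor.
(A) Nq → q is axiom T, which corresponds to reflexivity. R is reflexive — valid.
(B) Nq → Pq (axiom D) characterises the serial frames. R is serial — valid.
(C) the dual of axiom 4: valid iff R is transitive. R is not transitive — not valid.
(D) PNq → Nq (the dual of axiom 5) characterises the euclidean frames. R is not euclidean — not valid.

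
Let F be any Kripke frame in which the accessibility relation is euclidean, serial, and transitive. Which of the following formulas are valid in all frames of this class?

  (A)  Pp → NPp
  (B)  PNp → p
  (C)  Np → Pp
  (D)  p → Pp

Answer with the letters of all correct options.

(A) Pp → NPp (axiom 5) characterises the euclidean frames. Every such R is euclidean — valid.
(B) PNp → p is the dual of axiom B; it is valid on a frame exactly when R is symmetric. Such an R need not be symmetric, so not valid.
(C) Np → Pp (axiom D) characterises the serial frames. Every such R is serial — valid.
(D) p → Pp is the dual of axiom T, which corresponds to reflexivity. Such an R need not be reflexive — not valid.

A, C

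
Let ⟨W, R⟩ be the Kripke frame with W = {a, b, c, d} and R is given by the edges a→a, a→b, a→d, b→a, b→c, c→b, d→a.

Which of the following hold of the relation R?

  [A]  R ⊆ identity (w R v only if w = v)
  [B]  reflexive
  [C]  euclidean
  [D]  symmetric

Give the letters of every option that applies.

D

(A) not ⊆ identity: a R b with a ≠ b.
(B) not reflexive: not b R b.
(C) not euclidean: a R b and a R d but not b R d.
(D) symmetric: every R-edge is matched by its reverse.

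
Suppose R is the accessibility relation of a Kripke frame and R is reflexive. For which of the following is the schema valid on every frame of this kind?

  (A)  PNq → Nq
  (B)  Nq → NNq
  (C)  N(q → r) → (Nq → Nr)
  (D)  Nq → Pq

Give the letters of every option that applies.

C, D

A reflexive relation is serial.
(A) PNq → Nq is the dual of axiom 5; it is valid on a frame exactly when R is euclidean. Such an R need not be euclidean, so not valid.
(B) Nq → NNq is axiom 4; it is valid on a frame exactly when R is transitive. Such an R need not be transitive, so not valid.
(C) N(q → r) → (Nq → Nr) is the K axiom; it holds on all frames — valid.
(D) Nq → Pq is axiom D; it is valid on a frame exactly when R is serial. Every such R is serial, so valid.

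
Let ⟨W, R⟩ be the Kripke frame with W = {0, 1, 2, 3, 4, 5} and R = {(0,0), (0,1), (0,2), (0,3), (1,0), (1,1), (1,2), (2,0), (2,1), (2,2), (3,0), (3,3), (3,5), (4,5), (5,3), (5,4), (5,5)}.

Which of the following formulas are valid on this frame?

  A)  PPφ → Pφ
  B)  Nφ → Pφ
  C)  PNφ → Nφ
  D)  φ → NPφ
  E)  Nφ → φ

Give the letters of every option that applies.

B, D

R is not reflexive: not 4 R 4.
R is symmetric: every R-edge is matched by its reverse.
R is not transitive: 0 R 3 and 3 R 5 but not 0 R 5.
R is not euclidean: 0 R 1 and 0 R 3 but not 1 R 3.
R is serial: every world has an R-successor.
(A) the dual of axiom 4: valid iff R is transitive. R is not transitive — not valid.
(B) Nφ → Pφ is axiom D; it is valid on a frame exactly when R is serial. R is serial, so valid.
(C) PNφ → Nφ (the dual of axiom 5) characterises the euclidean frames. R is not euclidean — not valid.
(D) φ → NPφ is axiom B, which corresponds to symmetry. R is symmetric — valid.
(E) axiom T: valid iff R is reflexive. R is not reflexive — not valid.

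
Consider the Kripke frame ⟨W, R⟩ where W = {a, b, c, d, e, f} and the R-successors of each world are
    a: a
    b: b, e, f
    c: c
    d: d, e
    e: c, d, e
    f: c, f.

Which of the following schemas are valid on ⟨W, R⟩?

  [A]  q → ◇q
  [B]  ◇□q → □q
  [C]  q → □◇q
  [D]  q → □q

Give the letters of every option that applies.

A

R is reflexive: each world relates to itself.
R is not symmetric: b R e but not e R b.
R is not euclidean: b R e and b R b but not e R b.
R is not a subset of the identity: b R e with b ≠ e.
(A) q → ◇q is the dual of axiom T; it is valid on a frame exactly when R is reflexive. R is reflexive, so valid.
(B) the dual of axiom 5: valid iff R is euclidean. R is not euclidean — not valid.
(C) q → □◇q (axiom B) characterises the symmetric frames. R is not symmetric — not valid.
(D) q → □q (equivalent to ◇p→p) corresponds to R being a subset of the identity. Here R ⊄ identity, so not valid.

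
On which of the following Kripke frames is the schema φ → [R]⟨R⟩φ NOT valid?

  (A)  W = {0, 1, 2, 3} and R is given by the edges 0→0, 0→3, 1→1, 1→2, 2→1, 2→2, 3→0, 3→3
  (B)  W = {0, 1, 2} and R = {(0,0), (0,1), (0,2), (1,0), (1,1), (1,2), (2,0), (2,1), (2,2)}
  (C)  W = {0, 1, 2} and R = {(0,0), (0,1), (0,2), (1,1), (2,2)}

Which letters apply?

C

The schema φ → [R]⟨R⟩φ is axiom B; it is valid on a frame iff R is symmetric.
(A) R is symmetric (every R-edge is matched by its reverse), so the schema is valid here.
(B) R is symmetric (every R-edge is matched by its reverse), so the schema is valid here.
(C) R is not symmetric (0 R 1 but not 1 R 0), so the schema fails here.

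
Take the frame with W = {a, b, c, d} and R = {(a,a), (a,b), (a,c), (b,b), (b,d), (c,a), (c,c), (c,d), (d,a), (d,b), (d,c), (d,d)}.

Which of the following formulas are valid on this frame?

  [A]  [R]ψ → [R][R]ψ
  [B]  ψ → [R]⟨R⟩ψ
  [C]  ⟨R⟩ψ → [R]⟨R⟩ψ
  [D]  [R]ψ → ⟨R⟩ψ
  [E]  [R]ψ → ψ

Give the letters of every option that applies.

D, E

R is reflexive: each world relates to itself.
R is not symmetric: a R b but not b R a.
R is not transitive: a R b and b R d but not a R d.
R is not euclidean: a R b and a R a but not b R a.
R is serial: every world has an R-successor.
(A) [R]ψ → [R][R]ψ is axiom 4, which corresponds to transitivity. R is not transitive — not valid.
(B) ψ → [R]⟨R⟩ψ (axiom B) characterises the symmetric frames. R is not symmetric — not valid.
(C) axiom 5: valid iff R is euclidean. R is not euclidean — not valid.
(D) [R]ψ → ⟨R⟩ψ is axiom D; it is valid on a frame exactly when R is serial. R is serial, so valid.
(E) axiom T: valid iff R is reflexive. R is reflexive — valid.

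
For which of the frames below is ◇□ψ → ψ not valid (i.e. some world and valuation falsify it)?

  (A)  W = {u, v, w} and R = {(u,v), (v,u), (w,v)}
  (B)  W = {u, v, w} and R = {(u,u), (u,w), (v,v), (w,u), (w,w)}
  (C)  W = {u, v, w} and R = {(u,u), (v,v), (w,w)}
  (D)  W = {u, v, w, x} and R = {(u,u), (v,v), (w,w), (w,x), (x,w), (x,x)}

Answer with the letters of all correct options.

A

The schema ◇□ψ → ψ is the dual of axiom B; it is valid on a frame iff R is symmetric.
(A) R is not symmetric (w R v but not v R w), so the schema fails here.
(B) R is symmetric (every R-edge is matched by its reverse), so the schema is valid here.
(C) R is symmetric (every R-edge is matched by its reverse), so the schema is valid here.
(D) R is symmetric (every R-edge is matched by its reverse), so the schema is valid here.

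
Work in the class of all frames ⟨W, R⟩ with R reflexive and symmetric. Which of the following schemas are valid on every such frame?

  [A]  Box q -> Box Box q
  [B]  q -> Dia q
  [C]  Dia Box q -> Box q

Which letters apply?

Reflexive relations are serial.
(A) Box q -> Box Box q is axiom 4; it is valid on a frame exactly when R is transitive. Such an R need not be transitive, so not valid.
(B) q -> Dia q (the dual of axiom T) characterises the reflexive frames. Every such R is reflexive — valid.
(C) Dia Box q -> Box q is the dual of axiom 5; it is valid on a frame exactly when R is euclidean. Such an R need not be euclidean, so not valid.

B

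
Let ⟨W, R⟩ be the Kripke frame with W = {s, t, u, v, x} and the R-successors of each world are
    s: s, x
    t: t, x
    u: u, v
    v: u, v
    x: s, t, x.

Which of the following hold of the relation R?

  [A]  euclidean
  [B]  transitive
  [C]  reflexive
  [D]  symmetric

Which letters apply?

C, D

(A) not euclidean: x R s and x R t but not s R t.
(B) not transitive: s R x and x R t but not s R t.
(C) reflexive: each world relates to itself.
(D) symmetric: every R-edge is matched by its reverse.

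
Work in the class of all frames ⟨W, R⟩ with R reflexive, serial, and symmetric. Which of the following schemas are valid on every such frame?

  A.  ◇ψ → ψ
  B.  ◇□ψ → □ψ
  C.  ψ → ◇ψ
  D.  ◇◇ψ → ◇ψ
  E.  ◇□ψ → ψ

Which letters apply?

(A) ◇ψ → ψ is valid only on frames where every R-edge is a self-loop. Such an R need not be a subset of the identity — not valid.
(B) ◇□ψ → □ψ (the dual of axiom 5) characterises the euclidean frames. Such an R need not be euclidean — not valid.
(C) ψ → ◇ψ (the dual of axiom T) characterises the reflexive frames. Every such R is reflexive — valid.
(D) ◇◇ψ → ◇ψ is the dual of axiom 4; it is valid on a frame exactly when R is transitive. Such an R need not be transitive, so not valid.
(E) ◇□ψ → ψ is the dual of axiom B; it is valid on a frame exactly when R is symmetric. Every such R is symmetric, so valid.

C, E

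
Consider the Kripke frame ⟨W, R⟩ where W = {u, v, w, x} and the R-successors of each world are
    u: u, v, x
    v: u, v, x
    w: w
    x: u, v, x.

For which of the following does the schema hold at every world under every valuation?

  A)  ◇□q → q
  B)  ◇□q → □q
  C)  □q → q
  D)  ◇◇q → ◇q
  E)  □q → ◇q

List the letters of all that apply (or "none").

A, B, C, D, E

R is reflexive: each world relates to itself.
R is symmetric: every R-edge is matched by its reverse.
R is transitive: R is closed under composition.
R is euclidean: any two R-successors of the same world are R-related.
R is serial: every world has an R-successor.
(A) ◇□q → q is the dual of axiom B, which corresponds to symmetry. R is symmetric — valid.
(B) ◇□q → □q (the dual of axiom 5) characterises the euclidean frames. R is euclidean — valid.
(C) axiom T: valid iff R is reflexive. R is reflexive — valid.
(D) ◇◇q → ◇q is the dual of axiom 4; it is valid on a frame exactly when R is transitive. R is transitive, so valid.
(E) □q → ◇q (axiom D) characterises the serial frames. R is serial — valid.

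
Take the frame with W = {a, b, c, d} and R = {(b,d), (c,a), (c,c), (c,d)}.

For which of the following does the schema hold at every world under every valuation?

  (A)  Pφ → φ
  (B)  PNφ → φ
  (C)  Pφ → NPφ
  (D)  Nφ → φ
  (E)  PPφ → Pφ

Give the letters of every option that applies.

E

R is not reflexive: not a R a.
R is not symmetric: b R d but not d R b.
R is transitive: R is closed under composition.
R is not euclidean: c R a and c R c but not a R c.
R is not a subset of the identity: b R d with b ≠ d.
(A) Pφ → φ is valid only on frames where every R-edge is a self-loop. Here R ⊄ identity — not valid.
(B) PNφ → φ (the dual of axiom B) characterises the symmetric frames. R is not symmetric — not valid.
(C) Pφ → NPφ is axiom 5, which corresponds to the euclidean property. R is not euclidean — not valid.
(D) Nφ → φ is axiom T, which corresponds to reflexivity. R is not reflexive — not valid.
(E) the dual of axiom 4: valid iff R is transitive. R is transitive — valid.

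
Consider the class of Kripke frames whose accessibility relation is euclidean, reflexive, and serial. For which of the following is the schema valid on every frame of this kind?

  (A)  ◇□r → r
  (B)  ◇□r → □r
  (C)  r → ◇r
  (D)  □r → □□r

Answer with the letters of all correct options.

A, B, C, D

A relation that is euclidean, reflexive, and serial is also symmetric and transitive.
(A) ◇□r → r is the dual of axiom B, which corresponds to symmetry. Every such R is symmetric — valid.
(B) the dual of axiom 5: valid iff R is euclidean. Every such R is euclidean — valid.
(C) the dual of axiom T: valid iff R is reflexive. Every such R is reflexive — valid.
(D) □r → □□r is axiom 4; it is valid on a frame exactly when R is transitive. Every such R is transitive, so valid.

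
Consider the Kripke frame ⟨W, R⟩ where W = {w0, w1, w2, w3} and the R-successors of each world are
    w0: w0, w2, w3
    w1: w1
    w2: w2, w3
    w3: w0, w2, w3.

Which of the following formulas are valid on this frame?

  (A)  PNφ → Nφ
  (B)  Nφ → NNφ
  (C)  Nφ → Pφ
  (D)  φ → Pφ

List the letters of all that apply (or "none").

R is reflexive: each world relates to itself.
R is not transitive: w2 R w3 and w3 R w0 but not w2 R w0.
R is not euclidean: w0 R w2 and w0 R w0 but not w2 R w0.
R is serial: every world has an R-successor.
(A) the dual of axiom 5: valid iff R is euclidean. R is not euclidean — not valid.
(B) axiom 4: valid iff R is transitive. R is not transitive — not valid.
(C) Nφ → Pφ is axiom D; it is valid on a frame exactly when R is serial. R is serial, so valid.
(D) the dual of axiom T: valid iff R is reflexive. R is reflexive — valid.

C, D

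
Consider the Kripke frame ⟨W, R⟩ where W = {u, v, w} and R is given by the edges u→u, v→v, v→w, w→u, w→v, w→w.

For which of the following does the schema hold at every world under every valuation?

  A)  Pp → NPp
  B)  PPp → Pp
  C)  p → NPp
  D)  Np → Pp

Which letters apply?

D

R is not symmetric: w R u but not u R w.
R is not transitive: v R w and w R u but not v R u.
R is not euclidean: w R u and w R v but not u R v.
R is serial: every world has an R-successor.
(A) Pp → NPp is axiom 5, which corresponds to the euclidean property. R is not euclidean — not valid.
(B) PPp → Pp (the dual of axiom 4) characterises the transitive frames. R is not transitive — not valid.
(C) p → NPp (axiom B) characterises the symmetric frames. R is not symmetric — not valid.
(D) Np → Pp is axiom D; it is valid on a frame exactly when R is serial. R is serial, so valid.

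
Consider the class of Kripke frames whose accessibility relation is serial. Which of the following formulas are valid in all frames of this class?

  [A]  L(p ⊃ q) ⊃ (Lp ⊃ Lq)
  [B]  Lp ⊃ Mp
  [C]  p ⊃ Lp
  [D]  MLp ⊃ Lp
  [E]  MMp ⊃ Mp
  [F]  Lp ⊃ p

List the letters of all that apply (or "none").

A, B

(A) L(p ⊃ q) ⊃ (Lp ⊃ Lq) is axiom K, valid on every Kripke frame — valid.
(B) axiom D: valid iff R is serial. Every such R is serial — valid.
(C) p ⊃ Lp is valid only on frames where every R-edge is a self-loop. Such an R need not be a subset of the identity — not valid.
(D) MLp ⊃ Lp (the dual of axiom 5) characterises the euclidean frames. Such an R need not be euclidean — not valid.
(E) MMp ⊃ Mp is the dual of axiom 4; it is valid on a frame exactly when R is transitive. Such an R need not be transitive, so not valid.
(F) Lp ⊃ p (axiom T) characterises the reflexive frames. Such an R need not be reflexive — not valid.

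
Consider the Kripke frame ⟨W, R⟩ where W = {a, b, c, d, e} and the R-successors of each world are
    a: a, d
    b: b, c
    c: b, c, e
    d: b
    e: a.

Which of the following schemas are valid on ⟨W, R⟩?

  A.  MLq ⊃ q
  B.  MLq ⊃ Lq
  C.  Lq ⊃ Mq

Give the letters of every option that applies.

C

R is not symmetric: a R d but not d R a.
R is not euclidean: a R d and a R a but not d R a.
R is serial: every world has an R-successor.
(A) MLq ⊃ q (the dual of axiom B) characterises the symmetric frames. R is not symmetric — not valid.
(B) MLq ⊃ Lq is the dual of axiom 5; it is valid on a frame exactly when R is euclidean. R is not euclidean, so not valid.
(C) axiom D: valid iff R is serial. R is serial — valid.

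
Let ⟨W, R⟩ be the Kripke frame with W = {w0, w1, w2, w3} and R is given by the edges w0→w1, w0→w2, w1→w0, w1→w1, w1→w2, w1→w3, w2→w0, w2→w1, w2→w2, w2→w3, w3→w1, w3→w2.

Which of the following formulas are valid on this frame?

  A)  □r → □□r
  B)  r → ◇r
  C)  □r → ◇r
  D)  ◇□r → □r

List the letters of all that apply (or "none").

C

R is not reflexive: not w0 R w0.
R is not transitive: w0 R w1 and w1 R w0 but not w0 R w0.
R is not euclidean: w1 R w0 and w1 R w3 but not w0 R w3.
R is serial: every world has an R-successor.
(A) □r → □□r (axiom 4) characterises the transitive frames. R is not transitive — not valid.
(B) the dual of axiom T: valid iff R is reflexive. R is not reflexive — not valid.
(C) □r → ◇r is axiom D, which corresponds to seriality. R is serial — valid.
(D) ◇□r → □r is the dual of axiom 5; it is valid on a frame exactly when R is euclidean. R is not euclidean, so not valid.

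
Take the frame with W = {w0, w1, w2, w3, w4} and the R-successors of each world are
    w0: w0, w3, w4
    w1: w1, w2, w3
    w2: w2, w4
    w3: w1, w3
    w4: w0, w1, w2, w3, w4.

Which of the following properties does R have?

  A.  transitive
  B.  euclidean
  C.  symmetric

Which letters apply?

(A) not transitive: w0 R w3 and w3 R w1 but not w0 R w1.
(B) not euclidean: w0 R w3 and w0 R w0 but not w3 R w0.
(C) not symmetric: w0 R w3 but not w3 R w0.

none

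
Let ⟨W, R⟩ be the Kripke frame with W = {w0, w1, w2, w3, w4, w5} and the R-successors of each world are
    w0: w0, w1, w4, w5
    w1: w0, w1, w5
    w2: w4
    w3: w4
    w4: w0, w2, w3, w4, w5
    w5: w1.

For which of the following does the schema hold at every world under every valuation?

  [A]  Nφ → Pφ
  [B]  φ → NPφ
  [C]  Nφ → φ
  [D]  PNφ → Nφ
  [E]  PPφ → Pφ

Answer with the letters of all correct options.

R is not reflexive: not w2 R w2.
R is not symmetric: w0 R w5 but not w5 R w0.
R is not transitive: w0 R w4 and w4 R w2 but not w0 R w2.
R is not euclidean: w0 R w1 and w0 R w4 but not w1 R w4.
R is serial: every world has an R-successor.
(A) Nφ → Pφ is axiom D, which corresponds to seriality. R is serial — valid.
(B) φ → NPφ is axiom B; it is valid on a frame exactly when R is symmetric. R is not symmetric, so not valid.
(C) Nφ → φ (axiom T) characterises the reflexive frames. R is not reflexive — not valid.
(D) PNφ → Nφ is the dual of axiom 5, which corresponds to the euclidean property. R is not euclidean — not valid.
(E) PPφ → Pφ (the dual of axiom 4) characterises the transitive frames. R is not transitive — not valid.

A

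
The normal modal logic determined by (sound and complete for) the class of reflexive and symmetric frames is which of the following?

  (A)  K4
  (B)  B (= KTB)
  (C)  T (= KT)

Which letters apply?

(A) K4 is determined by the class of transitive frames.
(B) B (= KTB) is determined by exactly this class.
(C) T (= KT) is determined by the class of reflexive frames.

B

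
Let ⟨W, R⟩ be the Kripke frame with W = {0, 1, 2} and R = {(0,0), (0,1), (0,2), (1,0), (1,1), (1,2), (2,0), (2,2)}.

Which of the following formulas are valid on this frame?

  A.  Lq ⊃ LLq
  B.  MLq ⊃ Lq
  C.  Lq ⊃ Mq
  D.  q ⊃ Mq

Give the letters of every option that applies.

R is reflexive: each world relates to itself.
R is not transitive: 2 R 0 and 0 R 1 but not 2 R 1.
R is not euclidean: 0 R 2 and 0 R 1 but not 2 R 1.
R is serial: every world has an R-successor.
(A) Lq ⊃ LLq is axiom 4; it is valid on a frame exactly when R is transitive. R is not transitive, so not valid.
(B) MLq ⊃ Lq (the dual of axiom 5) characterises the euclidean frames. R is not euclidean — not valid.
(C) axiom D: valid iff R is serial. R is serial — valid.
(D) the dual of axiom T: valid iff R is reflexive. R is reflexive — valid.

C, D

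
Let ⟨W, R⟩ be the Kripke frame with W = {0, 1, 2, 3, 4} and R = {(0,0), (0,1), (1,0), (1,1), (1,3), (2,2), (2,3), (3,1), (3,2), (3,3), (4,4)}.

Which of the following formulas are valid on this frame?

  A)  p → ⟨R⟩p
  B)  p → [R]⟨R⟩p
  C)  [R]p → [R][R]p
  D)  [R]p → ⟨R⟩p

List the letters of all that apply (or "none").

A, B, D

R is reflexive: each world relates to itself.
R is symmetric: every R-edge is matched by its reverse.
R is not transitive: 0 R 1 and 1 R 3 but not 0 R 3.
R is serial: every world has an R-successor.
(A) p → ⟨R⟩p is the dual of axiom T, which corresponds to reflexivity. R is reflexive — valid.
(B) p → [R]⟨R⟩p (axiom B) characterises the symmetric frames. R is symmetric — valid.
(C) axiom 4: valid iff R is transitive. R is not transitive — not valid.
(D) axiom D: valid iff R is serial. R is serial — valid.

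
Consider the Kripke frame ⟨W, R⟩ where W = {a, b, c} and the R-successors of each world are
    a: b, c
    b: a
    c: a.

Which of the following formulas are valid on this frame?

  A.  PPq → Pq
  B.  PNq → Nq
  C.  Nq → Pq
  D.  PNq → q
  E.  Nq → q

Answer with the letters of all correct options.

C, D

R is not reflexive: not a R a.
R is symmetric: every R-edge is matched by its reverse.
R is not transitive: a R b and b R a but not a R a.
R is not euclidean: a R b and a R c but not b R c.
R is serial: every world has an R-successor.
(A) PPq → Pq (the dual of axiom 4) characterises the transitive frames. R is not transitive — not valid.
(B) PNq → Nq is the dual of axiom 5; it is valid on a frame exactly when R is euclidean. R is not euclidean, so not valid.
(C) Nq → Pq is axiom D, which corresponds to seriality. R is serial — valid.
(D) PNq → q (the dual of axiom B) characterises the symmetric frames. R is symmetric — valid.
(E) axiom T: valid iff R is reflexive. R is not reflexive — not valid.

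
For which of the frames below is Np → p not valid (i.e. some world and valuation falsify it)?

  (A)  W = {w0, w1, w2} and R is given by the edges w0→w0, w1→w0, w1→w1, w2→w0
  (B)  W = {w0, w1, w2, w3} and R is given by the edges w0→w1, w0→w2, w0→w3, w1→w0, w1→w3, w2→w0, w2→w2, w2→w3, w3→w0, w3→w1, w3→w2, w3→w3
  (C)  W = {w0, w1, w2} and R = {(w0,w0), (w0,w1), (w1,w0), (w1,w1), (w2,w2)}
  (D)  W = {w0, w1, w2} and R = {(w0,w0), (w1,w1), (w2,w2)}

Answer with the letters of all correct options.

The schema Np → p is axiom T; it is valid on a frame iff R is reflexive.
(A) R is not reflexive (not w2 R w2), so the schema fails here.
(B) R is not reflexive (not w0 R w0), so the schema fails here.
(C) R is reflexive (each world relates to itself), so the schema is valid here.
(D) R is reflexive (each world relates to itself), so the schema is valid here.

A, B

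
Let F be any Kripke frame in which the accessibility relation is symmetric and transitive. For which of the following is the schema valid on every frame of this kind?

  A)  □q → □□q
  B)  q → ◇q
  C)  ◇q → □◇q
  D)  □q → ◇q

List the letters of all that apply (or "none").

A symmetric transitive relation is euclidean (uRv and uRw give vRu by symmetry, then vRw by transitivity).
(A) □q → □□q is axiom 4, which corresponds to transitivity. Every such R is transitive — valid.
(B) q → ◇q is the dual of axiom T; it is valid on a frame exactly when R is reflexive. Such an R need not be reflexive, so not valid.
(C) ◇q → □◇q is axiom 5; it is valid on a frame exactly when R is euclidean. Every such R is euclidean, so valid.
(D) axiom D: valid iff R is serial. Such an R need not be serial — not valid.

A, C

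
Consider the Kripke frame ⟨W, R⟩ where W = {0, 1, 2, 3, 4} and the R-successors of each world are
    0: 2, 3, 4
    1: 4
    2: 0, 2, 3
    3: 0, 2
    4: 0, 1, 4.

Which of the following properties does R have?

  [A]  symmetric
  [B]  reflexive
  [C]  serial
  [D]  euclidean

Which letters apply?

A, C

(A) symmetric: every R-edge is matched by its reverse.
(B) not reflexive: not 0 R 0.
(C) serial: every world has an R-successor.
(D) not euclidean: 0 R 2 and 0 R 4 but not 2 R 4.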